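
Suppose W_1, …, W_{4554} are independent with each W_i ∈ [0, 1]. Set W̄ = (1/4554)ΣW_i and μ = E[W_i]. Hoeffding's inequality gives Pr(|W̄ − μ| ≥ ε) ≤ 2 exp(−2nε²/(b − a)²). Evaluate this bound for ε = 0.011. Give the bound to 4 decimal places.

Exponent: 2nε²/(b − a)² = 2·4554·0.011² / 1² = 1.10207.
Bound = 2·exp(−1.10207) = 0.66437.

0.6644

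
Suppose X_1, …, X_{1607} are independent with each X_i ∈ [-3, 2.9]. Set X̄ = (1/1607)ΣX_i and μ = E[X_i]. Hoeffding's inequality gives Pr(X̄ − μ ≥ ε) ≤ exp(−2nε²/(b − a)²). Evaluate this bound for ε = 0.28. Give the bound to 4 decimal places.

Exponent: 2nε²/(b − a)² = 2·1607·0.28² / 5.9² = 7.23866.
Bound = exp(−7.23866) = 0.00072.

0.0007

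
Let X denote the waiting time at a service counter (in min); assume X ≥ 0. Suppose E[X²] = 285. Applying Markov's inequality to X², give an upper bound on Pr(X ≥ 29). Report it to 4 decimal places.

Since X ≥ 0, the event {X ≥ 29} is the same as {X² ≥ 841}.
Markov's inequality applied to X² gives Pr(X² ≥ 841) ≤ E[X²]/841 = 285/841 = 0.3389.

0.3389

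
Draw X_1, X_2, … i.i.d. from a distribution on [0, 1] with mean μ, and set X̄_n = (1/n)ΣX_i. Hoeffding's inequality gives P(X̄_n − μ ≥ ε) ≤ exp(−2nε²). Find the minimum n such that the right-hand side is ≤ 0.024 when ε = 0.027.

2559

Require exp(−2nε²) ≤ 0.024, i.e. 2nε² ≥ ln(1/0.024) = 3.729701.
So n ≥ 3.729701 / (2·0.027²) = 2558.094.
The smallest integer n is 2559.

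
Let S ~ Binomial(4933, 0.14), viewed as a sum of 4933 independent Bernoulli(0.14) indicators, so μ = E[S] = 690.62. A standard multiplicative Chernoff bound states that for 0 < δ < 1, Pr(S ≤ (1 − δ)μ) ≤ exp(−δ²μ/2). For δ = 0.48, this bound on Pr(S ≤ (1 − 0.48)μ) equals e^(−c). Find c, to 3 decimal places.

79.559

c = δ²μ/2 = 0.48²·690.62/2 = 79.5594.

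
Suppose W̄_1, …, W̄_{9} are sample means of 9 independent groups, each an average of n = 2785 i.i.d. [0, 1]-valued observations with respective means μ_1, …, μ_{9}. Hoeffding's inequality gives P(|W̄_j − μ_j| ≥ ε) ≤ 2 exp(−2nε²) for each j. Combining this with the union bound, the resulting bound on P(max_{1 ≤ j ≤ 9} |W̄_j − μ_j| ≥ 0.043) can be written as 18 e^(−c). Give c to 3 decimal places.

Union bound over the 9 events: P(max_{1 ≤ j ≤ 9} |W̄_j − μ_j| ≥ 0.043) ≤ 9·2·exp(−2nε²) = 18 exp(−2·2785·0.043²).
So c = 2·2785·0.043² = 10.2989.

10.299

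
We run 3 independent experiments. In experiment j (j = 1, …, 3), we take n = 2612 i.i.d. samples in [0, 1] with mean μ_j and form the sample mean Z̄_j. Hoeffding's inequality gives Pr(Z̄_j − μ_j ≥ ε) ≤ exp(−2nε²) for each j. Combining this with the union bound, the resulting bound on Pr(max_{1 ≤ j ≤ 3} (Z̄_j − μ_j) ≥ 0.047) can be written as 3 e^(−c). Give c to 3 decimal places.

11.540

Union bound over the 3 events: Pr(max_{1 ≤ j ≤ 3} (Z̄_j − μ_j) ≥ 0.047) ≤ 3·exp(−2nε²) = 3 exp(−2·2612·0.047²).
So c = 2·2612·0.047² = 11.5398.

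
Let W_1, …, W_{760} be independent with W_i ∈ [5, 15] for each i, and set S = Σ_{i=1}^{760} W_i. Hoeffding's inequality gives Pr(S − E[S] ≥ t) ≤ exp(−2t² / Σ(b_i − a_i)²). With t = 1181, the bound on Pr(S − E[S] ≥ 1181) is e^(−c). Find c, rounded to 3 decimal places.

Σ(b_i − a_i)² = 760·(10)² = 76000.
c = 2t²/76000 = 2·1181²/76000 = 36.7042.

36.704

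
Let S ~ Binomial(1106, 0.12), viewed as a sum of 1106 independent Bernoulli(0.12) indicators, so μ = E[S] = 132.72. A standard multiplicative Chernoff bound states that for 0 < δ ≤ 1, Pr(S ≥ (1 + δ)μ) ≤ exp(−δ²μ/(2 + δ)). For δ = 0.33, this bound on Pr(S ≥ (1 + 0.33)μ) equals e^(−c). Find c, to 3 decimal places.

c = δ²μ/(2 + δ) = 0.33²·132.72/(2 + 0.33) = 6.2031.

6.203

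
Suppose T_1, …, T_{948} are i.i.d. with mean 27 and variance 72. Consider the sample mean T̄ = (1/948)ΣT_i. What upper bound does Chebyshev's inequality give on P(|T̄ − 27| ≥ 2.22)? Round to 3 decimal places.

Var(T̄) = Var(T_i)/n = 72/948 = 0.075949.
Chebyshev: P(|T̄ − 27| ≥ 2.22) ≤ Var(T̄)/(2.22)² = 72/(948·2.22²) = 0.0154.

0.015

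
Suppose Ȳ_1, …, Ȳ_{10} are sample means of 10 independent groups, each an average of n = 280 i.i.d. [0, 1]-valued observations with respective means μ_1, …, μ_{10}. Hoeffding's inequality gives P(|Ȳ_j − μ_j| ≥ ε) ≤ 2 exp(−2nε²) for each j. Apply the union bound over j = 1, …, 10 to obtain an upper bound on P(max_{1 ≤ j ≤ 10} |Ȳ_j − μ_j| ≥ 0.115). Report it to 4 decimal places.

0.0122

Per-experiment Hoeffding bound: 2·exp(−2·280·0.115²) = 2·exp(−7.40600) = 0.0012152.
Union bound over 10 events: 10·0.0012152 = 0.01215.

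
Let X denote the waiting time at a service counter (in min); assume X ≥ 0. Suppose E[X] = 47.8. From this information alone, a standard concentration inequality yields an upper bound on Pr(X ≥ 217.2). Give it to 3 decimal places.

0.220

Only the mean of a non-negative variable is known, so Markov's inequality is the applicable tail bound.
Markov's inequality: for a non-negative random variable, Pr(X ≥ a) ≤ E[X]/a.
Here E[X] = 47.8 and a = 217.2, so the bound is 47.8/217.2 = 0.2201.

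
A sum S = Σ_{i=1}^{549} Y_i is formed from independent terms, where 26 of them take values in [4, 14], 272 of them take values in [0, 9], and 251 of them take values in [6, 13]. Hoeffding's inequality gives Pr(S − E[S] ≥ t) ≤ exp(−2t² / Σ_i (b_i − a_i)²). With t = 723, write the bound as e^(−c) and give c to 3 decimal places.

Σ(b_i − a_i)² = 26·10² + 272·9² + 251·7² = 36931.
c = 2t² / 36931 = 2·723² / 36931 = 28.3084.

28.308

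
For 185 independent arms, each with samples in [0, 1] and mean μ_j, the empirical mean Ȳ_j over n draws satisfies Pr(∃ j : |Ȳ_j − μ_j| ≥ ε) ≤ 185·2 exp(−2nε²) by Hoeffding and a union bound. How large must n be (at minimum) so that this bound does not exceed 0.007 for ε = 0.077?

918

Need 2·185·exp(−2nε²) ≤ 0.007, i.e. exp(−2nε²) ≤ 0.007/370.
So 2nε² ≥ ln(370/0.007) = 10.875348.
Hence n ≥ 10.875348/(2·0.077²) = 917.132.
The smallest integer n is 918.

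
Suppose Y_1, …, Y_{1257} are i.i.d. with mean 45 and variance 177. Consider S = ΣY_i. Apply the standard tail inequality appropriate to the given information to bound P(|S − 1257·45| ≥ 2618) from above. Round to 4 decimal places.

0.0325

With mean and variance of each term known, Chebyshev's inequality bounds the deviation of the sum (or sample mean).
Var(S) = n·Var(Y_i) = 1257·177 = 222489.
Chebyshev: P(|S − 1257·45| ≥ 2618) ≤ Var(S)/2618² = 222489/6853924 = 0.0325.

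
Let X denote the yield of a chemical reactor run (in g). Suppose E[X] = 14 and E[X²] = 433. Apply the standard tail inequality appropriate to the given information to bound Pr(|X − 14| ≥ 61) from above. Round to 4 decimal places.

The first two moments determine the variance, so Chebyshev's inequality is the sharpest standard bound available.
Var(X) = E[X²] − (E[X])² = 433 − 196 = 237.
Chebyshev's inequality: Pr(|X − μ| ≥ t) ≤ Var(X)/t² = 237/3721 = 0.0637.

0.0637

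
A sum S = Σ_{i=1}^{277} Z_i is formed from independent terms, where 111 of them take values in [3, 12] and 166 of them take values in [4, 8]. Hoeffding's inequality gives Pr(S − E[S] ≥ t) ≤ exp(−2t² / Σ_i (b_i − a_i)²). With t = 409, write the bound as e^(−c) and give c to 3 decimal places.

Σ(b_i − a_i)² = 111·9² + 166·4² = 11647.
c = 2t² / 11647 = 2·409² / 11647 = 28.7252.

28.725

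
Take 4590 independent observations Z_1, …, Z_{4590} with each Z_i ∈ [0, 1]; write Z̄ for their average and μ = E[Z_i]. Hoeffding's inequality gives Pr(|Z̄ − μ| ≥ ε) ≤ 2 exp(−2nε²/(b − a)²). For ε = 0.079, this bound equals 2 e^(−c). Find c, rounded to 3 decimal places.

57.292

c = 2nε²/(b − a)² = 2·4590·0.079² / 1² = 57.2924.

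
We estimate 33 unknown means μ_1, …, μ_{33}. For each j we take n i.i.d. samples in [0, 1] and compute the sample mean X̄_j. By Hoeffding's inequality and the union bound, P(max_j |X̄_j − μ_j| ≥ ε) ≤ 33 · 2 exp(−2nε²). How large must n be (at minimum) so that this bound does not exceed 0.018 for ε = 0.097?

437

Need 2·33·exp(−2nε²) ≤ 0.018, i.e. exp(−2nε²) ≤ 0.018/66.
So 2nε² ≥ ln(66/0.018) = 8.207038.
Hence n ≥ 8.207038/(2·0.097²) = 436.127.
The smallest integer n is 437.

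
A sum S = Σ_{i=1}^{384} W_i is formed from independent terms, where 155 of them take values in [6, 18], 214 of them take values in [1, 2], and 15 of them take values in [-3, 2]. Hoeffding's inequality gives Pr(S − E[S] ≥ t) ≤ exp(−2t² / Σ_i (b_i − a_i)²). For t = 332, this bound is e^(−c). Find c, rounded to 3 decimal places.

9.623

Σ(b_i − a_i)² = 155·12² + 214·1² + 15·5² = 22909.
c = 2t² / 22909 = 2·332² / 22909 = 9.6228.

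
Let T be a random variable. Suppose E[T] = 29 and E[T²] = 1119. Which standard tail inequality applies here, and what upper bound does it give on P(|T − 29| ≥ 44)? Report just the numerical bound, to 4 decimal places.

0.1436

The first two moments determine the variance, so Chebyshev's inequality is the sharpest standard bound available.
Var(T) = E[T²] − (E[T])² = 1119 − 841 = 278.
Chebyshev's inequality: P(|T − μ| ≥ t) ≤ Var(T)/t² = 278/1936 = 0.1436.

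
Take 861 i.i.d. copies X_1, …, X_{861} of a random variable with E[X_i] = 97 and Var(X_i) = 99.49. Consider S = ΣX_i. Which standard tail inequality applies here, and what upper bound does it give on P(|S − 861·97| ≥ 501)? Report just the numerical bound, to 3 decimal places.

0.341

With mean and variance of each term known, Chebyshev's inequality bounds the deviation of the sum (or sample mean).
Var(S) = n·Var(X_i) = 861·99.49 = 85660.89.
Chebyshev: P(|S − 861·97| ≥ 501) ≤ Var(S)/501² = 85660.89/251001 = 0.3413.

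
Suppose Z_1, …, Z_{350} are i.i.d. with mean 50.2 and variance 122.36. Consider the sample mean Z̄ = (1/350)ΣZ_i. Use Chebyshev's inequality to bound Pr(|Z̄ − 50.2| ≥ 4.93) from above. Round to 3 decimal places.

Var(Z̄) = Var(Z_i)/n = 122.36/350 = 0.3496.
Chebyshev: Pr(|Z̄ − 50.2| ≥ 4.93) ≤ Var(Z̄)/(4.93)² = 122.36/(350·4.93²) = 0.0144.

0.014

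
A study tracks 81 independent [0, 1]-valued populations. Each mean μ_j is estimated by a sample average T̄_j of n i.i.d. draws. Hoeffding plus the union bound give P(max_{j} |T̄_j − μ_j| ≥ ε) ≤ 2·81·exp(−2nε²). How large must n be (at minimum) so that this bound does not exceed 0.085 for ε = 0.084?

536

Need 2·81·exp(−2nε²) ≤ 0.085, i.e. exp(−2nε²) ≤ 0.085/162.
So 2nε² ≥ ln(162/0.085) = 7.552700.
Hence n ≥ 7.552700/(2·0.084²) = 535.197.
The smallest integer n is 536.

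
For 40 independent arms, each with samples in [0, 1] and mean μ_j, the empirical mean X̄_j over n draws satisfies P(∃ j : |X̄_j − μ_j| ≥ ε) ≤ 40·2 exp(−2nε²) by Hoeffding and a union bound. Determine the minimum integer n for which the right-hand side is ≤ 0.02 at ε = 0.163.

Need 2·40·exp(−2nε²) ≤ 0.02, i.e. exp(−2nε²) ≤ 0.02/80.
So 2nε² ≥ ln(80/0.02) = 8.294050.
Hence n ≥ 8.294050/(2·0.163²) = 156.085.
The smallest integer n is 157.

157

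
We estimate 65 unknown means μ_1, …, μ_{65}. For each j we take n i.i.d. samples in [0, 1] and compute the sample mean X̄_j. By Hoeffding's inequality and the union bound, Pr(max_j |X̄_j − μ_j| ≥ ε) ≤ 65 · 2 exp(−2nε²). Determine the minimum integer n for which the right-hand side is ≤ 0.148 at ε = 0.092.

401

Need 2·65·exp(−2nε²) ≤ 0.148, i.e. exp(−2nε²) ≤ 0.148/130.
So 2nε² ≥ ln(130/0.148) = 6.778077.
Hence n ≥ 6.778077/(2·0.092²) = 400.406.
The smallest integer n is 401.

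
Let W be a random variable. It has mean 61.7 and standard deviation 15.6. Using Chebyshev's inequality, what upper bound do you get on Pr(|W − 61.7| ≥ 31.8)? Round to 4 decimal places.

0.2407

Chebyshev: Pr(|W − μ| ≥ t) ≤ Var(W)/t².
Var(W) = σ² = 15.6² = 243.36.
Bound = 243.36 / 1011.24 = 0.2407.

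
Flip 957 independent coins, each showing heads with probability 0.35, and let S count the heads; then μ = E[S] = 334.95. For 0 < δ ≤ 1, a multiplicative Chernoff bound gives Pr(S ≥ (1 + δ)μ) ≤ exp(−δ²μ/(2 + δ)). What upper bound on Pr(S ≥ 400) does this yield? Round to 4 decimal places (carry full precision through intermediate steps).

0.0032

Write 400 = (1 + δ)μ, so δ = 400/334.95 − 1 = 0.1942081…
Then the exponent is δ²μ/(2 + δ) = (400 − μ)² / (μ·(2 + δ)) = 5.757538.
Bound = exp(−5.757538) = 0.00316.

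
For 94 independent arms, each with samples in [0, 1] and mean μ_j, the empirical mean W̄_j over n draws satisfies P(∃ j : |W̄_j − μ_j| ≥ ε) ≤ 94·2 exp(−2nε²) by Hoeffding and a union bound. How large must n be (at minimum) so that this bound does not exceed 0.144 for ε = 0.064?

876

Need 2·94·exp(−2nε²) ≤ 0.144, i.e. exp(−2nε²) ≤ 0.144/188.
So 2nε² ≥ ln(188/0.144) = 7.174384.
Hence n ≥ 7.174384/(2·0.064²) = 875.779.
The smallest integer n is 876.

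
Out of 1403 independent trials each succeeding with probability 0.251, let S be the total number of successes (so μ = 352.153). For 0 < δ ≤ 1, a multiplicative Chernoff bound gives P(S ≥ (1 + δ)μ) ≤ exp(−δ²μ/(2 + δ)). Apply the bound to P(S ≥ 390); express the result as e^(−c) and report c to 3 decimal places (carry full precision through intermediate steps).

1.930

Write 390 = (1 + δ)μ, so δ = 390/352.153 − 1 = 0.1074732…
Then the exponent is δ²μ/(2 + δ) = (390 − μ)² / (μ·(2 + δ)) = 1.930054.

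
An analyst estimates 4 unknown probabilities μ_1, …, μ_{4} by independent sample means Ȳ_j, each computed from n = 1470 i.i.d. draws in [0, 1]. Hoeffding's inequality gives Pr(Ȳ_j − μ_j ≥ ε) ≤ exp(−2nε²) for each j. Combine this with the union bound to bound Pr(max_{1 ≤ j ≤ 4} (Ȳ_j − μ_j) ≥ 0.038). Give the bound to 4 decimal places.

Per-experiment Hoeffding bound: exp(−2·1470·0.038²) = exp(−4.24536) = 0.014331.
Union bound over 4 events: 4·0.014331 = 0.05732.

0.0573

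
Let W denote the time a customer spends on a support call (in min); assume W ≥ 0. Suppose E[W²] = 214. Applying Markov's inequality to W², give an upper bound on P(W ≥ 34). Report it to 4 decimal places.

Since W ≥ 0, the event {W ≥ 34} is the same as {W² ≥ 1156}.
Markov's inequality applied to W² gives P(W² ≥ 1156) ≤ E[W²]/1156 = 214/1156 = 0.1851.

0.1851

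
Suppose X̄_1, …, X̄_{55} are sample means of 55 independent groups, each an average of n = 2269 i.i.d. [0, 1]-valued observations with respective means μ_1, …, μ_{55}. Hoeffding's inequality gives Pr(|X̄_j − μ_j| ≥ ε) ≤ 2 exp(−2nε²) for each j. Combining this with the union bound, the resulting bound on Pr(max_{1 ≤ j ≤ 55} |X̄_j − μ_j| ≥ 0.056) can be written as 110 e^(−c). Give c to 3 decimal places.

14.231

Union bound over the 55 events: Pr(max_{1 ≤ j ≤ 55} |X̄_j − μ_j| ≥ 0.056) ≤ 55·2·exp(−2nε²) = 110 exp(−2·2269·0.056²).
So c = 2·2269·0.056² = 14.2312.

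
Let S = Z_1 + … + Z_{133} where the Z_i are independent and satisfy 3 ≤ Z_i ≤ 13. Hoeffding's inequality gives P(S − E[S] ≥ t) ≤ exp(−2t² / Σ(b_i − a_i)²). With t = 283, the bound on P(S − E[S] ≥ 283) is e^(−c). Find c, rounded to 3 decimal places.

12.043

Σ(b_i − a_i)² = 133·(10)² = 13300.
c = 2t²/13300 = 2·283²/13300 = 12.0435.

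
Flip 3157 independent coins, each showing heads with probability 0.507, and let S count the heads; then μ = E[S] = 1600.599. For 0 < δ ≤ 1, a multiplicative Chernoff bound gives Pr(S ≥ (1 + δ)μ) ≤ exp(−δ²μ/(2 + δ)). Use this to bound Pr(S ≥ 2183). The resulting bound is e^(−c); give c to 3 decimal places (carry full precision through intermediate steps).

89.648

Write 2183 = (1 + δ)μ, so δ = 2183/1600.599 − 1 = 0.3638644…
Then the exponent is δ²μ/(2 + δ) = (2183 − μ)² / (μ·(2 + δ)) = 89.647694.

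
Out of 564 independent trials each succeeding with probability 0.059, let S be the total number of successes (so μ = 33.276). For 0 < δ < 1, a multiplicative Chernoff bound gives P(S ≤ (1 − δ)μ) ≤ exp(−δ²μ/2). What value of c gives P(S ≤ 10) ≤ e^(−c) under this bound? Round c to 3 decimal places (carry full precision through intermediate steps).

8.141

Write 10 = (1 − δ)μ, so δ = 1 − 10/33.276 = 0.6994831…
Then the exponent is δ²μ/2 = (μ − 10)²/(2μ) = 8.140584.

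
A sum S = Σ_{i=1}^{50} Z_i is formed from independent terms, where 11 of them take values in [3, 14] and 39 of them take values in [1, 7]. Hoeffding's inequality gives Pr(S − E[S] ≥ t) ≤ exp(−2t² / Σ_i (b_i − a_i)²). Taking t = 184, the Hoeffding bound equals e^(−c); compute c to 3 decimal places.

24.758

Σ(b_i − a_i)² = 11·11² + 39·6² = 2735.
c = 2t² / 2735 = 2·184² / 2735 = 24.7576.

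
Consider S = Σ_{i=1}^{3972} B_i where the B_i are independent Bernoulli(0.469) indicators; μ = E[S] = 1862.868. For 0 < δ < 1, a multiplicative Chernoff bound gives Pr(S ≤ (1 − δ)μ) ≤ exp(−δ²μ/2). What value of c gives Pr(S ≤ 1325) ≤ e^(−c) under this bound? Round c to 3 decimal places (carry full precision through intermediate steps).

77.650

Write 1325 = (1 − δ)μ, so δ = 1 − 1325/1862.868 = 0.2887311…
Then the exponent is δ²μ/2 = (μ − 1325)²/(2μ) = 77.649620.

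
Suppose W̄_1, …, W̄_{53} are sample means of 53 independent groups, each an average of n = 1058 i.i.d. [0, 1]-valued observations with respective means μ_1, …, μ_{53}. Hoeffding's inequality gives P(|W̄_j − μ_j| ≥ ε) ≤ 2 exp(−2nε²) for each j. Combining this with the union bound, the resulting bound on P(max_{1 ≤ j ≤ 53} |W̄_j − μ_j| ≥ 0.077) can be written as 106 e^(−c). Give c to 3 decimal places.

12.546

Union bound over the 53 events: P(max_{1 ≤ j ≤ 53} |W̄_j − μ_j| ≥ 0.077) ≤ 53·2·exp(−2nε²) = 106 exp(−2·1058·0.077²).
So c = 2·1058·0.077² = 12.5458.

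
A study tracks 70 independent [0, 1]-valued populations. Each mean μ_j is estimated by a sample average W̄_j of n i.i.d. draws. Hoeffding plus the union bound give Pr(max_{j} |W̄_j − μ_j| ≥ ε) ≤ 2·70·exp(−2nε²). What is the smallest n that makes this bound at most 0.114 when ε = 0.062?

926

Need 2·70·exp(−2nε²) ≤ 0.114, i.e. exp(−2nε²) ≤ 0.114/140.
So 2nε² ≥ ln(140/0.114) = 7.113199.
Hence n ≥ 7.113199/(2·0.062²) = 925.234.
The smallest integer n is 926.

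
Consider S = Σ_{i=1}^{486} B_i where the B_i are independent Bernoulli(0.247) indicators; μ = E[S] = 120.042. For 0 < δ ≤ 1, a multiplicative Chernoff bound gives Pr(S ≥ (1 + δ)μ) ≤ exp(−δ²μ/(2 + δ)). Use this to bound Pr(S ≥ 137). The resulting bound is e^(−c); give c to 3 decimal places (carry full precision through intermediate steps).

Write 137 = (1 + δ)μ, so δ = 137/120.042 − 1 = 0.1412672…
Then the exponent is δ²μ/(2 + δ) = (137 − μ)² / (μ·(2 + δ)) = 1.118781.

1.119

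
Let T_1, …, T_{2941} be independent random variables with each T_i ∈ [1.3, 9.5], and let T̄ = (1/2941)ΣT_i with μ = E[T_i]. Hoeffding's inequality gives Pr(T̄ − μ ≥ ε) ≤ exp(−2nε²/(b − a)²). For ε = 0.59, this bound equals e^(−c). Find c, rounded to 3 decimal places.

c = 2nε²/(b − a)² = 2·2941·0.59² / 8.2² = 30.4510.

30.451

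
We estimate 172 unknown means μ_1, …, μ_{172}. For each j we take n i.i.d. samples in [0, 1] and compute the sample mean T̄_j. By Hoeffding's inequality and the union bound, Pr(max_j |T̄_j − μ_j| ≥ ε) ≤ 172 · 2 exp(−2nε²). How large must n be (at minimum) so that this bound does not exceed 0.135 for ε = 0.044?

2026

Need 2·172·exp(−2nε²) ≤ 0.135, i.e. exp(−2nε²) ≤ 0.135/344.
So 2nε² ≥ ln(344/0.135) = 7.843122.
Hence n ≥ 7.843122/(2·0.044²) = 2025.600.
The smallest integer n is 2026.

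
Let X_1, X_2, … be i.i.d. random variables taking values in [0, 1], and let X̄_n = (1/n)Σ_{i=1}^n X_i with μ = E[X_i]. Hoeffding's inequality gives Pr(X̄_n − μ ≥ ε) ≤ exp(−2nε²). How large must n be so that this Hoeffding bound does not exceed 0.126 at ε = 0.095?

115

Require exp(−2nε²) ≤ 0.126, i.e. 2nε² ≥ ln(1/0.126) = 2.071473.
So n ≥ 2.071473 / (2·0.095²) = 114.763.
The smallest integer n is 115.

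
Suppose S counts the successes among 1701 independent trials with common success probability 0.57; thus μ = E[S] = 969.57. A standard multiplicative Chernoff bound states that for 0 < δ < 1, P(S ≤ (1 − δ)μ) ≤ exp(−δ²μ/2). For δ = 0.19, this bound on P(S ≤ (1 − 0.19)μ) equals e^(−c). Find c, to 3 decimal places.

17.501

c = δ²μ/2 = 0.19²·969.57/2 = 17.5007.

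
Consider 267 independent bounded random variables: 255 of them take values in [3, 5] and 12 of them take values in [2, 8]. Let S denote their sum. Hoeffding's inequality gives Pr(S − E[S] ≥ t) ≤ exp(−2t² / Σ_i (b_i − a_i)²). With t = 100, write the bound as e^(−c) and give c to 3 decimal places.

13.774

Σ(b_i − a_i)² = 255·2² + 12·6² = 1452.
c = 2t² / 1452 = 2·100² / 1452 = 13.7741.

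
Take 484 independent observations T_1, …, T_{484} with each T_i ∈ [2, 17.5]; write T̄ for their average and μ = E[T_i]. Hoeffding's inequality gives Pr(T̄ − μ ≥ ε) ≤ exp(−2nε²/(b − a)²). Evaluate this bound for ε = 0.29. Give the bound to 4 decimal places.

0.7126

Exponent: 2nε²/(b − a)² = 2·484·0.29² / 15.5² = 0.33885.
Bound = exp(−0.33885) = 0.71259.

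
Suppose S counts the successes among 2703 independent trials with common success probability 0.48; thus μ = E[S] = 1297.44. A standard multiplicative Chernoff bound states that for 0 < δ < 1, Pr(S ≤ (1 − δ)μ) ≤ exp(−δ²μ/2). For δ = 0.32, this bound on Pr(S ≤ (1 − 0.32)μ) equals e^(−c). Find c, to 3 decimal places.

c = δ²μ/2 = 0.32²·1297.44/2 = 66.4289.

66.429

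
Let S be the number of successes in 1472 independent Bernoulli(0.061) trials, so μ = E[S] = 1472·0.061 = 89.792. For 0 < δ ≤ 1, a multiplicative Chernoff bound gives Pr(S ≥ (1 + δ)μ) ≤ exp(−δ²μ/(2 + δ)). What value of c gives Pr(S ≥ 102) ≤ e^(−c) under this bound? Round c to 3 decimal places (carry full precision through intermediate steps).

Write 102 = (1 + δ)μ, so δ = 102/89.792 − 1 = 0.1359587…
Then the exponent is δ²μ/(2 + δ) = (102 − μ)² / (μ·(2 + δ)) = 0.777067.

0.777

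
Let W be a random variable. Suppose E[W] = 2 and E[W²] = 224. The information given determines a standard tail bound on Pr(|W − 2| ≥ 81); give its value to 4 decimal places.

The first two moments determine the variance, so Chebyshev's inequality is the sharpest standard bound available.
Var(W) = E[W²] − (E[W])² = 224 − 4 = 220.
Chebyshev's inequality: Pr(|W − μ| ≥ t) ≤ Var(W)/t² = 220/6561 = 0.0335.

0.0335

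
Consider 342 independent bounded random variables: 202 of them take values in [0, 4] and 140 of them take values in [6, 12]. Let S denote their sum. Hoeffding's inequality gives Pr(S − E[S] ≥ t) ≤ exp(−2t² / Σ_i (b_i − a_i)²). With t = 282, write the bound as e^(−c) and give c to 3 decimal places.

19.227

Σ(b_i − a_i)² = 202·4² + 140·6² = 8272.
c = 2t² / 8272 = 2·282² / 8272 = 19.2273.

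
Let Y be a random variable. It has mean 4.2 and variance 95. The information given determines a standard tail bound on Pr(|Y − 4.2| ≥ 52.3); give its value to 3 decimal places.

Mean and variance are known, so Chebyshev's inequality applies.
Chebyshev: Pr(|Y − μ| ≥ t) ≤ Var(Y)/t².
Bound = 95 / 2735.29 = 0.0347.

0.035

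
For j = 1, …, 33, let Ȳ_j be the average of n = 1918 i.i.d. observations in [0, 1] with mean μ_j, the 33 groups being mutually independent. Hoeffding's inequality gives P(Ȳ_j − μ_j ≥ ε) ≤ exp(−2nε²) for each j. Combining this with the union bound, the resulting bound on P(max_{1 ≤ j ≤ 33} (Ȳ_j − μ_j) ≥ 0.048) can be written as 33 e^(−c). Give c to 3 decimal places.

Union bound over the 33 events: P(max_{1 ≤ j ≤ 33} (Ȳ_j − μ_j) ≥ 0.048) ≤ 33·exp(−2nε²) = 33 exp(−2·1918·0.048²).
So c = 2·1918·0.048² = 8.8381.

8.838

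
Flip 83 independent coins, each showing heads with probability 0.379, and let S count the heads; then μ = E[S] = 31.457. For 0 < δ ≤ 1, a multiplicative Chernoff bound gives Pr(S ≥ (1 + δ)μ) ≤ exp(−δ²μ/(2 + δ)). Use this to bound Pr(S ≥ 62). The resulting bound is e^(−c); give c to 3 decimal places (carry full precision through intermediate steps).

Write 62 = (1 + δ)μ, so δ = 62/31.457 − 1 = 0.9709445…
Then the exponent is δ²μ/(2 + δ) = (62 − μ)² / (μ·(2 + δ)) = 9.981862.

9.982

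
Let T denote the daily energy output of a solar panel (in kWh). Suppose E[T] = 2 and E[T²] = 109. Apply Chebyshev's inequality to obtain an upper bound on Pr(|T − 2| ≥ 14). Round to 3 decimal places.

Var(T) = E[T²] − (E[T])² = 109 − 4 = 105.
Chebyshev's inequality: Pr(|T − μ| ≥ t) ≤ Var(T)/t² = 105/196 = 0.5357.

0.536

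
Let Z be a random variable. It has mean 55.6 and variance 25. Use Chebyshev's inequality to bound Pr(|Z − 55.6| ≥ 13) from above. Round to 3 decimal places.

Chebyshev: Pr(|Z − μ| ≥ t) ≤ Var(Z)/t².
Bound = 25 / 169 = 0.1479.

0.148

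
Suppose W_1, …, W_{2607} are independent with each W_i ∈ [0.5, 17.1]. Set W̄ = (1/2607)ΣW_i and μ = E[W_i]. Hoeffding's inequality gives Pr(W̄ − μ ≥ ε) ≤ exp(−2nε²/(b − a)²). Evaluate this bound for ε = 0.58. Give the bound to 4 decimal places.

0.0017

Exponent: 2nε²/(b − a)² = 2·2607·0.58² / 16.6² = 6.36518.
Bound = exp(−6.36518) = 0.00172.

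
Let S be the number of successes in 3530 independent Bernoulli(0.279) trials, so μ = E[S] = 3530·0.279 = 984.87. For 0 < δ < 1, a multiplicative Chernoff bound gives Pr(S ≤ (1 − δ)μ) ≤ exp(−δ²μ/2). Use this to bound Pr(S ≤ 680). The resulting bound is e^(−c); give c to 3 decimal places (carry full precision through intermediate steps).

47.187

Write 680 = (1 − δ)μ, so δ = 1 − 680/984.87 = 0.3095535…
Then the exponent is δ²μ/2 = (μ − 680)²/(2μ) = 47.186795.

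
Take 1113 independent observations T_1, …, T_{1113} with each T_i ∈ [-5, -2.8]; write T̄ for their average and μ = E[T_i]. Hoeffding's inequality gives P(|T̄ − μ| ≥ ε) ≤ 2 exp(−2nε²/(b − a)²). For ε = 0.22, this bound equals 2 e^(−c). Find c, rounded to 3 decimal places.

c = 2nε²/(b − a)² = 2·1113·0.22² / 2.2² = 22.2600.

22.260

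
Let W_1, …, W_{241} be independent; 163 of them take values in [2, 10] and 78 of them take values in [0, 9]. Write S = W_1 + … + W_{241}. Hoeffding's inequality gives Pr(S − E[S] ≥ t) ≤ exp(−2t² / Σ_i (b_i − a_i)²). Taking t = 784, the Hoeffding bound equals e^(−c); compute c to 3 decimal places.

Σ(b_i − a_i)² = 163·8² + 78·9² = 16750.
c = 2t² / 16750 = 2·784² / 16750 = 73.3918.

73.392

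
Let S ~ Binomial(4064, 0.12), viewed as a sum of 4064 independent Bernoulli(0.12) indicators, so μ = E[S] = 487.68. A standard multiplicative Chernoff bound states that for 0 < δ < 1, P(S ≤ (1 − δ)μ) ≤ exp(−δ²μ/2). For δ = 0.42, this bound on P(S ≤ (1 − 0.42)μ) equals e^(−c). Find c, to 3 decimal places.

c = δ²μ/2 = 0.42²·487.68/2 = 43.0134.

43.013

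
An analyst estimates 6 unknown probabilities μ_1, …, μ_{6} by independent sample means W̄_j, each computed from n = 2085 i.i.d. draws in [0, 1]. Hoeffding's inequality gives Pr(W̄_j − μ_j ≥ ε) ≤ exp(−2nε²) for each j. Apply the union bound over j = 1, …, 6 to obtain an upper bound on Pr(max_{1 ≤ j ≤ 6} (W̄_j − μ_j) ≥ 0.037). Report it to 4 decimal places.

Per-experiment Hoeffding bound: exp(−2·2085·0.037²) = exp(−5.70873) = 0.0033169.
Union bound over 6 events: 6·0.0033169 = 0.01990.

0.0199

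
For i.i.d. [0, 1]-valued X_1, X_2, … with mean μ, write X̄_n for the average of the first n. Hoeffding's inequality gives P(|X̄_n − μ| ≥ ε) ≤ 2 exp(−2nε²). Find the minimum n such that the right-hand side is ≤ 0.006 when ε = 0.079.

Require 2·exp(−2nε²) ≤ 0.006, i.e. 2nε² ≥ ln(2/0.006) = 5.809143.
So n ≥ 5.809143 / (2·0.079²) = 465.402.
The smallest integer n is 466.

466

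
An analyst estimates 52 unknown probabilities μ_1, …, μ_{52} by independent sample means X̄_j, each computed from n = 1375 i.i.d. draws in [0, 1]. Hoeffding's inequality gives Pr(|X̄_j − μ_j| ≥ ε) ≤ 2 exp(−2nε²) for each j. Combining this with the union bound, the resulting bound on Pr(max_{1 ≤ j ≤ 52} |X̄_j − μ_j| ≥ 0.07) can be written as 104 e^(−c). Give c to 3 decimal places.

Union bound over the 52 events: Pr(max_{1 ≤ j ≤ 52} |X̄_j − μ_j| ≥ 0.07) ≤ 52·2·exp(−2nε²) = 104 exp(−2·1375·0.07²).
So c = 2·1375·0.07² = 13.4750.

13.475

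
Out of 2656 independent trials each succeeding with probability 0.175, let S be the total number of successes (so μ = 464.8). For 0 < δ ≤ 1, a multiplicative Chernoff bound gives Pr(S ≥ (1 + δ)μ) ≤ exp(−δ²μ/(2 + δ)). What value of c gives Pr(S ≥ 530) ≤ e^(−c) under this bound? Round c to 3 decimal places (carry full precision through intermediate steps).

4.273

Write 530 = (1 + δ)μ, so δ = 530/464.8 − 1 = 0.1402754…
Then the exponent is δ²μ/(2 + δ) = (530 − μ)² / (μ·(2 + δ)) = 4.273261.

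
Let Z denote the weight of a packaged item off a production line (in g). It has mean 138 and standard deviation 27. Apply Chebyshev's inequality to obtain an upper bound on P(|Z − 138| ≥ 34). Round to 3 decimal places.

0.631

Chebyshev: P(|Z − μ| ≥ t) ≤ Var(Z)/t².
Var(Z) = σ² = 27² = 729.
Bound = 729 / 1156 = 0.6306.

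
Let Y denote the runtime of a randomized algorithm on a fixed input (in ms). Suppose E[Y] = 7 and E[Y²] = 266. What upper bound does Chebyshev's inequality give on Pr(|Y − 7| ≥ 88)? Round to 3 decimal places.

0.028

Var(Y) = E[Y²] − (E[Y])² = 266 − 49 = 217.
Chebyshev's inequality: Pr(|Y − μ| ≥ t) ≤ Var(Y)/t² = 217/7744 = 0.0280.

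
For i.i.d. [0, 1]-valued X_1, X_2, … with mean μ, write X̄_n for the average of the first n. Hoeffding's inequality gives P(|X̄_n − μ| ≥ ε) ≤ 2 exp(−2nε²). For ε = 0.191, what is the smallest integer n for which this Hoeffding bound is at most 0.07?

Require 2·exp(−2nε²) ≤ 0.07, i.e. 2nε² ≥ ln(2/0.07) = 3.352407.
So n ≥ 3.352407 / (2·0.191²) = 45.947.
The smallest integer n is 46.

46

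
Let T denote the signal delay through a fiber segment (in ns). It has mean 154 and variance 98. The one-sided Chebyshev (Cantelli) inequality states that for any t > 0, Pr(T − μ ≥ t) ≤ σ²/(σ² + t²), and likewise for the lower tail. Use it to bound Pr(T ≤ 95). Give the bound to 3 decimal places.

0.027

Here σ² = 98 and t = 59, so σ² + t² = 3579.
Cantelli's bound: 98/3579 = 0.0274.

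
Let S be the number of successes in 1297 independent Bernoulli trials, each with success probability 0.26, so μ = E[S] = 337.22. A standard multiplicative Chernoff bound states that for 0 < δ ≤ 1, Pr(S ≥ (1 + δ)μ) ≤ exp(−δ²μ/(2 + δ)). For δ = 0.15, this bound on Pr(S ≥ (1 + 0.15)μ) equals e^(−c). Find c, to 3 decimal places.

c = δ²μ/(2 + δ) = 0.15²·337.22/(2 + 0.15) = 3.5290.

3.529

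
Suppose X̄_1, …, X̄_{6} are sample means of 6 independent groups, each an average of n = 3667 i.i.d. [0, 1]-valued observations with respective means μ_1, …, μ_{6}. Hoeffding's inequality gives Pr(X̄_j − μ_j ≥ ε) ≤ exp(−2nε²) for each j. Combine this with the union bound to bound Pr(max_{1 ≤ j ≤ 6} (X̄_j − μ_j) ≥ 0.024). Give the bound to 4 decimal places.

0.0878

Per-experiment Hoeffding bound: exp(−2·3667·0.024²) = exp(−4.22438) = 0.014634.
Union bound over 6 events: 6·0.014634 = 0.08781.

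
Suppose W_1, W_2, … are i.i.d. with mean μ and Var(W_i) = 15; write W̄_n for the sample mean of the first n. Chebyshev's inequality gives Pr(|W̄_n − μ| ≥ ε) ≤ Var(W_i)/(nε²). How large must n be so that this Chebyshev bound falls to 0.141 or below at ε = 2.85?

14

Require 15/(n·2.85²) ≤ 0.141, i.e. n ≥ 15/(0.141·2.85²) = 13.097.
The smallest integer n is 14.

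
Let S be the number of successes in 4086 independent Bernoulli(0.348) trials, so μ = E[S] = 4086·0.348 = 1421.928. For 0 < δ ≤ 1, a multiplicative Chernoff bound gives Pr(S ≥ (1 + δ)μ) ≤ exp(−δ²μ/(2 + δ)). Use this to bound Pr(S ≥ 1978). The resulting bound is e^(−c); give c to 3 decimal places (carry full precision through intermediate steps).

90.948

Write 1978 = (1 + δ)μ, so δ = 1978/1421.928 − 1 = 0.391069…
Then the exponent is δ²μ/(2 + δ) = (1978 − μ)² / (μ·(2 + δ)) = 90.947829.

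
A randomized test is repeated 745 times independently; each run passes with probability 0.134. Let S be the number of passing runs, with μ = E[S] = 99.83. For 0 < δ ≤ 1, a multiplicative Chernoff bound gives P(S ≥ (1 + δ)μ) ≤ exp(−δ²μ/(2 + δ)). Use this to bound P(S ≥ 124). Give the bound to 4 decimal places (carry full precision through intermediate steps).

0.0735

Write 124 = (1 + δ)μ, so δ = 124/99.83 − 1 = 0.2421116…
Then the exponent is δ²μ/(2 + δ) = (124 − μ)² / (μ·(2 + δ)) = 2.609967.
Bound = exp(−2.609967) = 0.07354.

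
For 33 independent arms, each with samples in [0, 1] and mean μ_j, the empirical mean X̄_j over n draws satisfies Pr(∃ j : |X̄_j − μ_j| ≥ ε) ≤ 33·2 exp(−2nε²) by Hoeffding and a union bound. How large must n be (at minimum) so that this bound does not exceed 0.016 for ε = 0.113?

326

Need 2·33·exp(−2nε²) ≤ 0.016, i.e. exp(−2nε²) ≤ 0.016/66.
So 2nε² ≥ ln(66/0.016) = 8.324821.
Hence n ≥ 8.324821/(2·0.113²) = 325.978.
The smallest integer n is 326.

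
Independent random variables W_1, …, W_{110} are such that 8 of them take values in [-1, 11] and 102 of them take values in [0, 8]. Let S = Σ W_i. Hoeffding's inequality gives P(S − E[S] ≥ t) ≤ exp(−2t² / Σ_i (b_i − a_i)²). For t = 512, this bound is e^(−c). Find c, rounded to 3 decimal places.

Σ(b_i − a_i)² = 8·12² + 102·8² = 7680.
c = 2t² / 7680 = 2·512² / 7680 = 68.2667.

68.267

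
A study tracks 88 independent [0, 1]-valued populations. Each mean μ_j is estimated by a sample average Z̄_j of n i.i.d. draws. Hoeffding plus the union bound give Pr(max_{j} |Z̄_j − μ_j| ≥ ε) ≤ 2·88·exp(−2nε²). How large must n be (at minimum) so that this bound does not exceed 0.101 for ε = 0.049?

1555

Need 2·88·exp(−2nε²) ≤ 0.101, i.e. exp(−2nε²) ≤ 0.101/176.
So 2nε² ≥ ln(176/0.101) = 7.463119.
Hence n ≥ 7.463119/(2·0.049²) = 1554.169.
The smallest integer n is 1555.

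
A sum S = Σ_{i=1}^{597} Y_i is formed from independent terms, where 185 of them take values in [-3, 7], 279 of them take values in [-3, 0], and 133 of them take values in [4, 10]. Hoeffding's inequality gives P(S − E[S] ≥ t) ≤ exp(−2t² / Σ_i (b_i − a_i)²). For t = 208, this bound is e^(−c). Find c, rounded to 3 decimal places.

Σ(b_i − a_i)² = 185·10² + 279·3² + 133·6² = 25799.
c = 2t² / 25799 = 2·208² / 25799 = 3.3539.

3.354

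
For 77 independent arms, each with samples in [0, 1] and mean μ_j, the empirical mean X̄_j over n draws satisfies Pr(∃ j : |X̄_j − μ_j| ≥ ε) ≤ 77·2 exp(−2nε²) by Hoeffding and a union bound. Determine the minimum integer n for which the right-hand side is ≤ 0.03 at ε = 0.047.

1934

Need 2·77·exp(−2nε²) ≤ 0.03, i.e. exp(−2nε²) ≤ 0.03/154.
So 2nε² ≥ ln(154/0.03) = 8.543510.
Hence n ≥ 8.543510/(2·0.047²) = 1933.796.
The smallest integer n is 1934.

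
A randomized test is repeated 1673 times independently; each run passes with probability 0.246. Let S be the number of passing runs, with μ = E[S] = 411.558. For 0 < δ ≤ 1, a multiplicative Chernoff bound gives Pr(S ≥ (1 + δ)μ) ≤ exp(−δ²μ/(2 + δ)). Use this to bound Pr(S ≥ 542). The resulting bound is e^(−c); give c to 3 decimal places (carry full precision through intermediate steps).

17.844

Write 542 = (1 + δ)μ, so δ = 542/411.558 − 1 = 0.3169468…
Then the exponent is δ²μ/(2 + δ) = (542 − μ)² / (μ·(2 + δ)) = 17.843818.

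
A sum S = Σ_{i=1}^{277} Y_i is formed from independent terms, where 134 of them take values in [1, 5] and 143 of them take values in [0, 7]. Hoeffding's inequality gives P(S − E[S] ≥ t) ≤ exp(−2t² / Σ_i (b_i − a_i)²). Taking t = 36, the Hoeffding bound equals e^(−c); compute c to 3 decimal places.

Σ(b_i − a_i)² = 134·4² + 143·7² = 9151.
c = 2t² / 9151 = 2·36² / 9151 = 0.2832.

0.283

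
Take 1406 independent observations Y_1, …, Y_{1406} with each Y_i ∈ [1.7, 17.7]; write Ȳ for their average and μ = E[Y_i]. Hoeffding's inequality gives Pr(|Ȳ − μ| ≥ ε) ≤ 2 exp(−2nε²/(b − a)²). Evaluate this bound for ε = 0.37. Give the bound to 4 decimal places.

0.4446

Exponent: 2nε²/(b − a)² = 2·1406·0.37² / 16² = 1.50376.
Bound = 2·exp(−1.50376) = 0.44459.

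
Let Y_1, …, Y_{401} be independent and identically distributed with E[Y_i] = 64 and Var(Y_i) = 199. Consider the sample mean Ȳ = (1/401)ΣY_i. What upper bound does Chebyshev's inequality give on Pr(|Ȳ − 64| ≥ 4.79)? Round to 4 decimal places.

0.0216

Var(Ȳ) = Var(Y_i)/n = 199/401 = 0.49626.
Chebyshev: Pr(|Ȳ − 64| ≥ 4.79) ≤ Var(Ȳ)/(4.79)² = 199/(401·4.79²) = 0.0216.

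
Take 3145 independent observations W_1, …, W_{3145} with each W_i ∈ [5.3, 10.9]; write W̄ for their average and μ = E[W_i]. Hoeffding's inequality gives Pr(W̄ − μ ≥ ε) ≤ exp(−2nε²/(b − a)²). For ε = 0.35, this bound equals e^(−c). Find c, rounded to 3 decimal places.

24.570

c = 2nε²/(b − a)² = 2·3145·0.35² / 5.6² = 24.5703.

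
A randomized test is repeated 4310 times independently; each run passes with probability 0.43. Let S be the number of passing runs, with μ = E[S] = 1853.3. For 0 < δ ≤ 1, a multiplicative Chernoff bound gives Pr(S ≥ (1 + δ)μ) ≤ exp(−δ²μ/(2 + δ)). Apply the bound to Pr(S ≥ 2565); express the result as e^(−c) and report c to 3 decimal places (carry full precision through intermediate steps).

114.641

Write 2565 = (1 + δ)μ, so δ = 2565/1853.3 − 1 = 0.3840177…
Then the exponent is δ²μ/(2 + δ) = (2565 − μ)² / (μ·(2 + δ)) = 114.640674.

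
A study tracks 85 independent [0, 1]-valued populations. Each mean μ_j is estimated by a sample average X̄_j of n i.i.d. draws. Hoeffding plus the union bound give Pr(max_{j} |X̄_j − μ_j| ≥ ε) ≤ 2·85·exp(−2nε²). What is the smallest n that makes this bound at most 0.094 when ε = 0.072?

724

Need 2·85·exp(−2nε²) ≤ 0.094, i.e. exp(−2nε²) ≤ 0.094/170.
So 2nε² ≥ ln(170/0.094) = 7.500259.
Hence n ≥ 7.500259/(2·0.072²) = 723.405.
The smallest integer n is 724.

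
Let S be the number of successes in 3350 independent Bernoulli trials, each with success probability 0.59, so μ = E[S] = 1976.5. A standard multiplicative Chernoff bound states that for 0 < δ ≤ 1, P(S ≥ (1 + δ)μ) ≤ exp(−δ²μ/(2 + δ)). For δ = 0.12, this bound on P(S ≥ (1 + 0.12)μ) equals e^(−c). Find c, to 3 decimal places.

13.425

c = δ²μ/(2 + δ) = 0.12²·1976.5/(2 + 0.12) = 13.4253.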